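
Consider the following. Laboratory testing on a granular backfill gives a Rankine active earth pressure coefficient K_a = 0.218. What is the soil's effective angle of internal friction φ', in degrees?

K_a = tan²(45° − φ/2) ⇒ 45° − φ/2 = arctan(√0.218) = 25.03°.
φ = 2(45° − 25.03°) = 39.94°.

39.9°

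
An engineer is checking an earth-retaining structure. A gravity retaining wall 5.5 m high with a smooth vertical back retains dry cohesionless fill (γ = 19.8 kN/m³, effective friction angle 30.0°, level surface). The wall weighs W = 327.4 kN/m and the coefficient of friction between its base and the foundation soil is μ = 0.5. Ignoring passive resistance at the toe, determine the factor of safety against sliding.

K_a = tan²(45° − 30.0°/2) = 0.3333.
P_a = ½K_aγH² = 0.5×0.3333×19.8×5.5² = 99.82 kN/m, acting at H/3 = 1.833 m above the base.
FS_sliding = μW / P_a = 0.5×327.4 / 99.82 = 1.640.

1.64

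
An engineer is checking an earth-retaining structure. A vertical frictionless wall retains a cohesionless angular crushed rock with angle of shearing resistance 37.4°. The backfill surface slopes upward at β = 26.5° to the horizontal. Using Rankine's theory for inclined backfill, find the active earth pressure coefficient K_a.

0.331

K_a = cos β · (cos β − √(cos²β − cos²φ)) / (cos β + √(cos²β − cos²φ)).
cos β = 0.8949, cos φ = 0.7944, √(cos²β − cos²φ) = 0.4121.
K_a = 0.8949 × (0.8949 − 0.4121)/(0.8949 + 0.4121) = 0.3306.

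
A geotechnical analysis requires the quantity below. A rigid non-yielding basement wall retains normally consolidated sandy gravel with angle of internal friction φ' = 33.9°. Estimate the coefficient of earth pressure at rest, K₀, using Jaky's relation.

K₀ = 1 − sin φ' = 1 − sin 33.9° = 0.4423.

0.442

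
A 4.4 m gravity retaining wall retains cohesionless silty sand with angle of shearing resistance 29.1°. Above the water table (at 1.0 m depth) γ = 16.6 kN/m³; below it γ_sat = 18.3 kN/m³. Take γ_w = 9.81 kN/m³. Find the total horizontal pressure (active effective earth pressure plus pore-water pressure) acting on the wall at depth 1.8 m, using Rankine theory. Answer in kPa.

15.9 kPa

K_a = (1 − sin φ)/(1 + sin φ) = 0.3456.
γ' = 18.3 − 9.81 = 8.490 kN/m³.
Effective vertical stress at 1.8 m: σ'_v = 16.6×1.0 + 8.490×0.800 = 23.39 kPa.
σ'_h = K_a σ'_v = 0.3456 × 23.39 = 8.084 kPa; u = γ_w × 0.800 = 7.848 kPa.
Total σ_h = 8.084 + 7.848 = 15.93 kPa.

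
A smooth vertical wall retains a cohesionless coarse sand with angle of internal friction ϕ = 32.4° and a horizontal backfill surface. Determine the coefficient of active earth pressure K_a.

0.302

K_a = (1 − sin φ)/(1 + sin φ) = (1 − sin 32.4°)/(1 + sin 32.4°) = 0.3022.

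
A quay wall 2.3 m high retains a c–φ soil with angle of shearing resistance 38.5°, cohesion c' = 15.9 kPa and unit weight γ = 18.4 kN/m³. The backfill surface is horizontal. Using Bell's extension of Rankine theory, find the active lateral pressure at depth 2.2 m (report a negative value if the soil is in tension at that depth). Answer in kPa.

-5.92 kPa

K_a = (1 − sin φ)/(1 + sin φ) = 0.2327.
σ_a = K_a γ z − 2c√K_a = 0.2327×18.4×2.2 − 2×15.9×0.4823 = -5.921 kPa.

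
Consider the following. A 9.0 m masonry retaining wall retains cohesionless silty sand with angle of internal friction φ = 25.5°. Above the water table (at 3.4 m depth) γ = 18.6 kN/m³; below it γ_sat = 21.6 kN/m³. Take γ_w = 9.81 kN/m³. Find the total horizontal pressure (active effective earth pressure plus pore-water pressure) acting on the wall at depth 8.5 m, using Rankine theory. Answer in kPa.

99.1 kPa

K_a = (1 − sin φ)/(1 + sin φ) = 0.3981.
γ' = 21.6 − 9.81 = 11.79 kN/m³.
Effective vertical stress at 8.5 m: σ'_v = 18.6×3.4 + 11.79×5.10 = 123.4 kPa.
σ'_h = K_a σ'_v = 0.3981 × 123.4 = 49.11 kPa; u = γ_w × 5.10 = 50.03 kPa.
Total σ_h = 49.11 + 50.03 = 99.14 kPa.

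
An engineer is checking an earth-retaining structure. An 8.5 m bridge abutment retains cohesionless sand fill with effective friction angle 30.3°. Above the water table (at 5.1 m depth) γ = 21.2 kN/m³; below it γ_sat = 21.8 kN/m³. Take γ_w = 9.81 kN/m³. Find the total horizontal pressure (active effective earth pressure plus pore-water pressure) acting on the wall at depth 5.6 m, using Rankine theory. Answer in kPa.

42.5 kPa

K_a = (1 − sin φ)/(1 + sin φ) = 0.3293.
γ' = 21.8 − 9.81 = 11.99 kN/m³.
Effective vertical stress at 5.6 m: σ'_v = 21.2×5.1 + 11.99×0.500 = 114.1 kPa.
σ'_h = K_a σ'_v = 0.3293 × 114.1 = 37.58 kPa; u = γ_w × 0.500 = 4.905 kPa.
Total σ_h = 37.58 + 4.905 = 42.49 kPa.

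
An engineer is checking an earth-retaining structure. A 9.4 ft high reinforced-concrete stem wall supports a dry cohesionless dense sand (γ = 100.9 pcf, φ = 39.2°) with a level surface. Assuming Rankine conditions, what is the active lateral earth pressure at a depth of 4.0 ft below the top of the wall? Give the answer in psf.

91.0 psf

K_a = (1 − sin φ)/(1 + sin φ) = 0.2255.
σ_h = K_a γ z = 0.2255 × 100.9 × 4.0 = 91.00 psf.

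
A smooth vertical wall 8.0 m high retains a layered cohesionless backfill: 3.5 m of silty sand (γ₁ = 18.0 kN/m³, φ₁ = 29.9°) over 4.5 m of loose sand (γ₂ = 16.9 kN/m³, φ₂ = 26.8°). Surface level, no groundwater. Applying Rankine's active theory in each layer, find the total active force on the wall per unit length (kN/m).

209 kN/m

K_a1 = tan²(45°−29.9°/2) = 0.3347; K_a2 = tan²(45°−26.8°/2) = 0.3785.
Layer 1: σ at base = K_a1 γ₁ h₁ = 21.08 kPa; P₁ = ½×21.08×3.5 = 36.90.
Layer 2: σ_v at top = γ₁h₁ = 63.00; σ_h top = K_a2×63.00 = 23.84; σ_h base = K_a2×(63.00+16.9×4.5) = 52.63.
P₂ = ½(23.84+52.63)×4.5 = 172.1. Total P_a = 36.90+172.1 = 209.0 kN/m.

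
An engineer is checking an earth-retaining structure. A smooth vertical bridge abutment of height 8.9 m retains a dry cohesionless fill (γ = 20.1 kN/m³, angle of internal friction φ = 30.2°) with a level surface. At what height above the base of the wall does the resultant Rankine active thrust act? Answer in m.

K_a = 0.3307.
The pressure distribution is triangular, so the resultant acts at H/3 above the base = 8.9/3 = 2.967 m.

2.97 m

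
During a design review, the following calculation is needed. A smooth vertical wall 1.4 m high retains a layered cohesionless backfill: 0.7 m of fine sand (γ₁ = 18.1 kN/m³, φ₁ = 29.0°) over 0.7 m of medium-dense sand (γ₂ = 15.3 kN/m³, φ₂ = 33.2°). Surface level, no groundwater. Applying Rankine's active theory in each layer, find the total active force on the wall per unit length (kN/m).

K_a1 = tan²(45°−29.0°/2) = 0.3470; K_a2 = tan²(45°−33.2°/2) = 0.2924.
Layer 1: σ at base = K_a1 γ₁ h₁ = 4.396 kPa; P₁ = ½×4.396×0.7 = 1.539.
Layer 2: σ_v at top = γ₁h₁ = 12.67; σ_h top = K_a2×12.67 = 3.704; σ_h base = K_a2×(12.67+15.3×0.7) = 6.835.
P₂ = ½(3.704+6.835)×0.7 = 3.689. Total P_a = 1.539+3.689 = 5.227 kN/m.

5.23 kN/m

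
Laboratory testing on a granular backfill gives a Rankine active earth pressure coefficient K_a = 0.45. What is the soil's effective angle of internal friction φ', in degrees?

22.3°

K_a = tan²(45° − φ/2) ⇒ 45° − φ/2 = arctan(√0.45) = 33.85°.
φ = 2(45° − 33.85°) = 22.29°.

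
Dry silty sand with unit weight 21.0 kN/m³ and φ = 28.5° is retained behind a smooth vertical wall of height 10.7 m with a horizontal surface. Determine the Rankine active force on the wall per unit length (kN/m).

K_a = tan²(45° − φ/2) = 0.3540.
P_a = ½ K_a γ H² = 0.5 × 0.3540 × 21.0 × 10.7² = 425.5 kN/m.

425 kN/m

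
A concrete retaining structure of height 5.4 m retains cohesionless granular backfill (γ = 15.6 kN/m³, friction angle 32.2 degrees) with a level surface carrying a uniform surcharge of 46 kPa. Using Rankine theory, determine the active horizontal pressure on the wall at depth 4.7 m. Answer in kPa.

K_a = (1 − sin φ)/(1 + sin φ) = 0.3047.
σ_v = γz + q = 15.6 × 4.7 + 46 = 119.3 kPa.
σ_h = K_a σ_v = 0.3047 × 119.3 = 36.36 kPa.

36.4 kPa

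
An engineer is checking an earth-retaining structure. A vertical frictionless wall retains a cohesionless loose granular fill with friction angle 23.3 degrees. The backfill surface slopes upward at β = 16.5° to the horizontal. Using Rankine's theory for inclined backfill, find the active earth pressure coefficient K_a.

K_a = cos β · (cos β − √(cos²β − cos²φ)) / (cos β + √(cos²β − cos²φ)).
cos β = 0.9588, cos φ = 0.9184, √(cos²β − cos²φ) = 0.2753.
K_a = 0.9588 × (0.9588 − 0.2753)/(0.9588 + 0.2753) = 0.5310.

0.531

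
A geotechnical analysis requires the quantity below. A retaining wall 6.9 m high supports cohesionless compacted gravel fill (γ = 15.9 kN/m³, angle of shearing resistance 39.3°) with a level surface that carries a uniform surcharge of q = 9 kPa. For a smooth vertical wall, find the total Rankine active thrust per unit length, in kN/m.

98.9 kN/m

K_a = tan²(45° − φ/2) = 0.2245.
Soil triangle: ½ K_a γ H² = 0.5×0.2245×15.9×6.9² = 84.96 kN/m.
Surcharge rectangle: K_a q H = 0.2245×9×6.9 = 13.94 kN/m.
Total = 84.96 + 13.94 = 98.89 kN/m.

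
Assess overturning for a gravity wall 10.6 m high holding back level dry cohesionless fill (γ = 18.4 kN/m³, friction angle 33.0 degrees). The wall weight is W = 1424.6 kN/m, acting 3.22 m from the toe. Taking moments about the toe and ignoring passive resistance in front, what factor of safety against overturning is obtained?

K_a = tan²(45° − 33.0°/2) = 0.2948.
P_a = ½K_aγH² = 0.5×0.2948×18.4×10.6² = 304.7 kN/m, acting at H/3 = 3.533 m above the base.
Overturning moment M_o = P_a × H/3 = 304.7 × 3.533 = 1077.
Resisting moment M_r = W × 3.22 = 1424.6 × 3.22 = 4587.
FS_overturning = M_r/M_o = 4587/1077 = 4.260.

4.26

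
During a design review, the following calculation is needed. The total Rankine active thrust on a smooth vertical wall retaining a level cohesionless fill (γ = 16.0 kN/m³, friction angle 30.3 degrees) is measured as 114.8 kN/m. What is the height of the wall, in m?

6.60 m

K_a = 0.3293. P_a = ½ K_a γ H² ⇒ H = √(2P_a/(K_a γ)).
H = √(2×114.8/(0.3293×16.0)) = 6.601 m.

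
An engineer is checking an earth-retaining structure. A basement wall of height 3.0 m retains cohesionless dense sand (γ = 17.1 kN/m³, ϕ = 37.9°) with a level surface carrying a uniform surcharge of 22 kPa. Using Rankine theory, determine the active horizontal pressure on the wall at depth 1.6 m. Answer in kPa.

11.8 kPa

K_a = (1 − sin φ)/(1 + sin φ) = 0.2389.
σ_v = γz + q = 17.1 × 1.6 + 22 = 49.36 kPa.
σ_h = K_a σ_v = 0.2389 × 49.36 = 11.79 kPa.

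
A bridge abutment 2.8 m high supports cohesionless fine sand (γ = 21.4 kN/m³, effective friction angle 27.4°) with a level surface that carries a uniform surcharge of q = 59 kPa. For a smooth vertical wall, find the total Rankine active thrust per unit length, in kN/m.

92.1 kN/m

K_a = tan²(45° − φ/2) = 0.3697.
Soil triangle: ½ K_a γ H² = 0.5×0.3697×21.4×2.8² = 31.01 kN/m.
Surcharge rectangle: K_a q H = 0.3697×59×2.8 = 61.07 kN/m.
Total = 31.01 + 61.07 = 92.08 kN/m.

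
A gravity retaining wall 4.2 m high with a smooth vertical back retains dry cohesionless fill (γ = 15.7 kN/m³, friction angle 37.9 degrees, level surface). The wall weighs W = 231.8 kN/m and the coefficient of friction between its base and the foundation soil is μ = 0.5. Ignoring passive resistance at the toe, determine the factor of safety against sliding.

3.50

K_a = tan²(45° − 37.9°/2) = 0.2389.
P_a = ½K_aγH² = 0.5×0.2389×15.7×4.2² = 33.09 kN/m, acting at H/3 = 1.400 m above the base.
FS_sliding = μW / P_a = 0.5×231.8 / 33.09 = 3.503.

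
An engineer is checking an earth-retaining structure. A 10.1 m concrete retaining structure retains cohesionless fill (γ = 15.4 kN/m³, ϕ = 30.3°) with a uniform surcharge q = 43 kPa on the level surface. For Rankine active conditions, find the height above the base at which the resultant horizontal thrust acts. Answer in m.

3.97 m

K_a = 0.3293.
Triangular part P₁ = ½K_aγH² = 258.7 at H/3 = 3.367 m; rectangular part P₂ = K_a q H = 143.0 at H/2 = 5.050 m.
ȳ = (P₁·3.367 + P₂·5.050)/(P₁+P₂) = 3.966 m.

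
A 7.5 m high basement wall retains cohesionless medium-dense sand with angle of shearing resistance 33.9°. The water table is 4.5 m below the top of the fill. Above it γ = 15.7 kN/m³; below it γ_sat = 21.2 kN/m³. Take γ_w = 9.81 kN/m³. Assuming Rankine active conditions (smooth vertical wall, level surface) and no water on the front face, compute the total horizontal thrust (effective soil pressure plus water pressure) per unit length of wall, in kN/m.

K_a = tan²(45° − φ/2) = 0.2839.
γ' = 21.2 − 9.81 = 11.39 kN/m³. Depth below WT = 3.0 m.
σ'_h at WT = K_a γ d_w = 20.06 kPa; at base = 20.06 + K_a γ' × 3.0 = 29.76 kPa.
P₁ (0–4.5 m) = ½×20.06×4.5 = 45.13. P₂ (4.5–7.5 m) = ½(20.06+29.76)×3.0 = 74.73.
P_w = ½ γ_w h₂² = 0.5×9.81×3.0² = 44.14. Total = 45.13+74.73+44.14 = 164.0 kN/m.

164 kN/m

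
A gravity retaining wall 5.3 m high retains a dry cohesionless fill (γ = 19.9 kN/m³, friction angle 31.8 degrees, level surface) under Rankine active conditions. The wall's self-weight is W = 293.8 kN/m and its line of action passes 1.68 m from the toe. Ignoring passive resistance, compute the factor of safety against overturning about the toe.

K_a = tan²(45° − 31.8°/2) = 0.3098.
P_a = ½K_aγH² = 0.5×0.3098×19.9×5.3² = 86.59 kN/m, acting at H/3 = 1.767 m above the base.
Overturning moment M_o = P_a × H/3 = 86.59 × 1.767 = 153.0.
Resisting moment M_r = W × 1.68 = 293.8 × 1.68 = 493.6.
FS_overturning = M_r/M_o = 493.6/153.0 = 3.227.

3.23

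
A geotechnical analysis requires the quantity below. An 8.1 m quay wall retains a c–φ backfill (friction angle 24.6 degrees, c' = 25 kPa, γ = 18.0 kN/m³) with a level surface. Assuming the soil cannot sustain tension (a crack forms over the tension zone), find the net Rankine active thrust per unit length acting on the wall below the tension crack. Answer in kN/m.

K_a = 0.4121; √K_a = 0.6420.
Tension-crack depth z_c = 2c/(γ√K_a) = 2×25/(18.0×0.6420) = 4.327 m.
σ_a at base = K_a γ H − 2c√K_a = 0.4121×18.0×8.1 − 2×25×0.6420 = 27.99 kPa.
P_a = ½ × 27.99 × (H − z_c) = 0.5×27.99×3.773 = 52.81 kN/m.

52.8 kN/m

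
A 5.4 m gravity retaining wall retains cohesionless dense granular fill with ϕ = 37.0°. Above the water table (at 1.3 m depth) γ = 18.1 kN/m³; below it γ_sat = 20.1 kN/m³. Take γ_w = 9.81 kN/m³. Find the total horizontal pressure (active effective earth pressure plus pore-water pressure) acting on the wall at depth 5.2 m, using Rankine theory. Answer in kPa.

54.1 kPa

K_a = (1 − sin φ)/(1 + sin φ) = 0.2486.
γ' = 20.1 − 9.81 = 10.29 kN/m³.
Effective vertical stress at 5.2 m: σ'_v = 18.1×1.3 + 10.29×3.90 = 63.66 kPa.
σ'_h = K_a σ'_v = 0.2486 × 63.66 = 15.83 kPa; u = γ_w × 3.90 = 38.26 kPa.
Total σ_h = 15.83 + 38.26 = 54.08 kPa.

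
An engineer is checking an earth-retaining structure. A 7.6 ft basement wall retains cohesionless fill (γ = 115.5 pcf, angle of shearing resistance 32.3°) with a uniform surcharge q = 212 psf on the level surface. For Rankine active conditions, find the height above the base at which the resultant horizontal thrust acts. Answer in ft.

K_a = 0.3035.
Triangular part P₁ = ½K_aγH² = 1012 at H/3 = 2.533 ft; rectangular part P₂ = K_a q H = 489.0 at H/2 = 3.800 ft.
ȳ = (P₁·2.533 + P₂·3.800)/(P₁+P₂) = 2.946 ft.

2.95 ft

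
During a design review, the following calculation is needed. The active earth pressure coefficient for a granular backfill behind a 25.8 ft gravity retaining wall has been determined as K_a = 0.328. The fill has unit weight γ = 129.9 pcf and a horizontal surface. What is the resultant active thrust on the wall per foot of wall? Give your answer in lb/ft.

P = ½ K_a γ H² = 0.5 × 0.328 × 129.9 × 25.8² = 14180 lb/ft.

14200 lb/ft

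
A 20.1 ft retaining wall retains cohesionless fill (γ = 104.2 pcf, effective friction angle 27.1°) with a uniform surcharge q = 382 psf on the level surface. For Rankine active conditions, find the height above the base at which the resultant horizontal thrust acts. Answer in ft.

K_a = 0.3741.
Triangular part P₁ = ½K_aγH² = 7873 at H/3 = 6.700 ft; rectangular part P₂ = K_a q H = 2872 at H/2 = 10.05 ft.
ȳ = (P₁·6.700 + P₂·10.05)/(P₁+P₂) = 7.595 ft.

7.60 ft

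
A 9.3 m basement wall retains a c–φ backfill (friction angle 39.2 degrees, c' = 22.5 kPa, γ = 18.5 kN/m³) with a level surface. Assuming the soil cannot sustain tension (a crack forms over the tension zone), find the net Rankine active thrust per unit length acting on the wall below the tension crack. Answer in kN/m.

K_a = 0.2255; √K_a = 0.4748.
Tension-crack depth z_c = 2c/(γ√K_a) = 2×22.5/(18.5×0.4748) = 5.123 m.
σ_a at base = K_a γ H − 2c√K_a = 0.2255×18.5×9.3 − 2×22.5×0.4748 = 17.42 kPa.
P_a = ½ × 17.42 × (H − z_c) = 0.5×17.42×4.177 = 36.39 kN/m.

36.4 kN/m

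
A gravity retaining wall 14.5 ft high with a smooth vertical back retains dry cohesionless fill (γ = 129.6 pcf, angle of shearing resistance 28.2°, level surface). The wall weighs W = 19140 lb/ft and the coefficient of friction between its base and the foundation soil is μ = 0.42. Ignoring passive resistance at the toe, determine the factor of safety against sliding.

K_a = tan²(45° − 28.2°/2) = 0.3582.
P_a = ½K_aγH² = 0.5×0.3582×129.6×14.5² = 4880 lb/ft, acting at H/3 = 4.833 ft above the base.
FS_sliding = μW / P_a = 0.42×19140 / 4880 = 1.647.

1.65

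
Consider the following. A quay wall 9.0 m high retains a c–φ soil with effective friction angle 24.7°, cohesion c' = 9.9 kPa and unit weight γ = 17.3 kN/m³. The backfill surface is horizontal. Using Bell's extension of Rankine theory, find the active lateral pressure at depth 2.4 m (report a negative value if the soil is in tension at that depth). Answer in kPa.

4.36 kPa

K_a = (1 − sin φ)/(1 + sin φ) = 0.4106.
σ_a = K_a γ z − 2c√K_a = 0.4106×17.3×2.4 − 2×9.9×0.6408 = 4.360 kPa.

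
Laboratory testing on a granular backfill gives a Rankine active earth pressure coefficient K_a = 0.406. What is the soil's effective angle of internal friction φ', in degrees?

25.0°

K_a = tan²(45° − φ/2) ⇒ 45° − φ/2 = arctan(√0.406) = 32.50°.
φ = 2(45° − 32.50°) = 24.99°.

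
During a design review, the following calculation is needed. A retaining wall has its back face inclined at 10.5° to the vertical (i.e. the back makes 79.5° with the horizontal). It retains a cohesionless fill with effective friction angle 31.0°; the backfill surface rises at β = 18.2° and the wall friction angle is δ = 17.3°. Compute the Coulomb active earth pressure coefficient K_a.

K_a = sin²(α+φ) / [sin²α · sin(α−δ) · (1 + √{sin(φ+δ)sin(φ−β) / (sin(α−δ)sin(α+β))})²].
With α = 79.5°, φ = 31.0°, δ = 17.3°, β = 18.2°: K_a = 0.4986.

0.499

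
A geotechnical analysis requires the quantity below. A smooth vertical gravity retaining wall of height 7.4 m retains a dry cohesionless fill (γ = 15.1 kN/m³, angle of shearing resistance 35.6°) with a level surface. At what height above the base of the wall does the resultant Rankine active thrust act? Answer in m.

K_a = 0.2641.
The pressure distribution is triangular, so the resultant acts at H/3 above the base = 7.4/3 = 2.467 m.

2.47 m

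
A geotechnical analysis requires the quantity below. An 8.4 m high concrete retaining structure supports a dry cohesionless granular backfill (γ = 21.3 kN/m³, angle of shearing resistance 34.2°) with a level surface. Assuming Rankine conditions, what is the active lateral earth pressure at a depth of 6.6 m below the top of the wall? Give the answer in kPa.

K_a = (1 − sin φ)/(1 + sin φ) = 0.2803.
σ_h = K_a γ z = 0.2803 × 21.3 × 6.6 = 39.41 kPa.

39.4 kPa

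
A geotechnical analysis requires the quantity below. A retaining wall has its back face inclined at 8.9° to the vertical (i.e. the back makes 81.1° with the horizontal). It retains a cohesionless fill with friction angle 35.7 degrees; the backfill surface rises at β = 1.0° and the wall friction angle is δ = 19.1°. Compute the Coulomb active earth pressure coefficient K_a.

0.309

K_a = sin²(α+φ) / [sin²α · sin(α−δ) · (1 + √{sin(φ+δ)sin(φ−β) / (sin(α−δ)sin(α+β))})²].
With α = 81.1°, φ = 35.7°, δ = 19.1°, β = 1.0°: K_a = 0.3091.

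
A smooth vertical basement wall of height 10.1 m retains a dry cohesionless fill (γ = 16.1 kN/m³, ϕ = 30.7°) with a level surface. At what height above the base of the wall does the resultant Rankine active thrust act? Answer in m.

3.37 m

K_a = 0.3240.
The pressure distribution is triangular, so the resultant acts at H/3 above the base = 10.1/3 = 3.367 m.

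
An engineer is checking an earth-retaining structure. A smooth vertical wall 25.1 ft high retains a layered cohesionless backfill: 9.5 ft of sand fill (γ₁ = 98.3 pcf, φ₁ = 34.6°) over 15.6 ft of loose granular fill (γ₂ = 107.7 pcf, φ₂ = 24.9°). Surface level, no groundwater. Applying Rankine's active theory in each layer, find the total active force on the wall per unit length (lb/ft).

K_a1 = tan²(45°−34.6°/2) = 0.2756; K_a2 = tan²(45°−24.9°/2) = 0.4074.
Layer 1: σ at base = K_a1 γ₁ h₁ = 257.4 psf; P₁ = ½×257.4×9.5 = 1223.
Layer 2: σ_v at top = γ₁h₁ = 933.9; σ_h top = K_a2×933.9 = 380.5; σ_h base = K_a2×(933.9+107.7×15.6) = 1065.
P₂ = ½(380.5+1065)×15.6 = 11270. Total P_a = 1223+11270 = 12500 lb/ft.

12500 lb/ft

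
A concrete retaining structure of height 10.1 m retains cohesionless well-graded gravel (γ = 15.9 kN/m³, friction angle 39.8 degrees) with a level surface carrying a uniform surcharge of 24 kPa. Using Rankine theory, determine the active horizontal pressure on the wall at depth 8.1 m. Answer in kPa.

K_a = (1 − sin φ)/(1 + sin φ) = 0.2194.
σ_v = γz + q = 15.9 × 8.1 + 24 = 152.8 kPa.
σ_h = K_a σ_v = 0.2194 × 152.8 = 33.53 kPa.

33.5 kPa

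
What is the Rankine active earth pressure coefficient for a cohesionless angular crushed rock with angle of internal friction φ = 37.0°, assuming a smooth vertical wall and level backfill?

0.249

K_a = tan²(45° − φ/2) = tan²(26.50°) = 0.2486.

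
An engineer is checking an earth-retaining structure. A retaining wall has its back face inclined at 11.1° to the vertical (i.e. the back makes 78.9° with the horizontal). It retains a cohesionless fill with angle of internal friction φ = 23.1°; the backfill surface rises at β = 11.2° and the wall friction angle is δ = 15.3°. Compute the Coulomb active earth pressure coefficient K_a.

K_a = sin²(α+φ) / [sin²α · sin(α−δ) · (1 + √{sin(φ+δ)sin(φ−β) / (sin(α−δ)sin(α+β))})²].
With α = 78.9°, φ = 23.1°, δ = 15.3°, β = 11.2°: K_a = 0.5841.

0.584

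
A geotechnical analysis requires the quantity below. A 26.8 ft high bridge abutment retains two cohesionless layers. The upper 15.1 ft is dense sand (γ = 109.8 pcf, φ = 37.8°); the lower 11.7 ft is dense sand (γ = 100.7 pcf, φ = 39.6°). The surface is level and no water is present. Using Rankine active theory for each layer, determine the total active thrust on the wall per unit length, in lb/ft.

K_a1 = tan²(45°−37.8°/2) = 0.2400; K_a2 = tan²(45°−39.6°/2) = 0.2214.
Layer 1: σ at base = K_a1 γ₁ h₁ = 397.9 psf; P₁ = ½×397.9×15.1 = 3004.
Layer 2: σ_v at top = γ₁h₁ = 1658; σ_h top = K_a2×1658 = 367.1; σ_h base = K_a2×(1658+100.7×11.7) = 628.0.
P₂ = ½(367.1+628.0)×11.7 = 5822. Total P_a = 3004+5822 = 8826 lb/ft.

8830 lb/ft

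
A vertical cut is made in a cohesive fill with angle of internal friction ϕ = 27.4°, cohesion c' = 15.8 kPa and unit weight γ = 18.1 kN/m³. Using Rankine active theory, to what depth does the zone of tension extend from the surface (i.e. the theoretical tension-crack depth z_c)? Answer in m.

K_a = tan²(45° − 27.4°/2) = 0.3697; √K_a = 0.6080.
The active pressure is zero where K_a γ z = 2c√K_a, so z_c = 2c/(γ√K_a) = 2×15.8/(18.1×0.6080) = 2.871 m.

2.87 m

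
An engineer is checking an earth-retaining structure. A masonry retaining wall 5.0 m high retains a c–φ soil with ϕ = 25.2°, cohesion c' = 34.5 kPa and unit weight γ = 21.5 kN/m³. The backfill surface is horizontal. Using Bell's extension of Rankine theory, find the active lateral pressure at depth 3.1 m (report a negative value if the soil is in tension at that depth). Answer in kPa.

-16.9 kPa

K_a = (1 − sin φ)/(1 + sin φ) = 0.4027.
σ_a = K_a γ z − 2c√K_a = 0.4027×21.5×3.1 − 2×34.5×0.6346 = -16.95 kPa.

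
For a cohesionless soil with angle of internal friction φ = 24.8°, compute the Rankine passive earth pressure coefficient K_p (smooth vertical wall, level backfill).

2.45

K_p = (1 + sin φ)/(1 − sin φ) = tan²(45° + 24.8°/2) = 2.445.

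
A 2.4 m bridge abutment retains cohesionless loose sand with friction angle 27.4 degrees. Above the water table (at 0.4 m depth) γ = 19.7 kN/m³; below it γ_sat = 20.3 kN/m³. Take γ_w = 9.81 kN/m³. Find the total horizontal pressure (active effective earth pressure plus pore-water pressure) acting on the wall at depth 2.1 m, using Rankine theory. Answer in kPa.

26.2 kPa

K_a = (1 − sin φ)/(1 + sin φ) = 0.3697.
γ' = 20.3 − 9.81 = 10.49 kN/m³.
Effective vertical stress at 2.1 m: σ'_v = 19.7×0.4 + 10.49×1.70 = 25.71 kPa.
σ'_h = K_a σ'_v = 0.3697 × 25.71 = 9.505 kPa; u = γ_w × 1.70 = 16.68 kPa.
Total σ_h = 9.505 + 16.68 = 26.18 kPa.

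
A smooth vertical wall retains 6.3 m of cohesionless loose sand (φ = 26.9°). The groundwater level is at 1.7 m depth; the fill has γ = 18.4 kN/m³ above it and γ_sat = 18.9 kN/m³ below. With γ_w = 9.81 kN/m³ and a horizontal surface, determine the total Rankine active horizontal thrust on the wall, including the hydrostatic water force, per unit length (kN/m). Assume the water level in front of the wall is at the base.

204 kN/m

K_a = tan²(45° − φ/2) = 0.3770.
γ' = 18.9 − 9.81 = 9.090 kN/m³. Depth below WT = 4.6 m.
σ'_h at WT = K_a γ d_w = 11.79 kPa; at base = 11.79 + K_a γ' × 4.6 = 27.56 kPa.
P₁ (0–1.7 m) = ½×11.79×1.7 = 10.02. P₂ (1.7–6.3 m) = ½(11.79+27.56)×4.6 = 90.50.
P_w = ½ γ_w h₂² = 0.5×9.81×4.6² = 103.8. Total = 10.02+90.50+103.8 = 204.3 kN/m.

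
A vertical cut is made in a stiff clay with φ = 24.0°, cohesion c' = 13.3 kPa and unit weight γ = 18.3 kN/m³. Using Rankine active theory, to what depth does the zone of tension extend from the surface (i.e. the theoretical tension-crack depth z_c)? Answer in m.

2.24 m

K_a = tan²(45° − 24.0°/2) = 0.4217; √K_a = 0.6494.
The active pressure is zero where K_a γ z = 2c√K_a, so z_c = 2c/(γ√K_a) = 2×13.3/(18.3×0.6494) = 2.238 m.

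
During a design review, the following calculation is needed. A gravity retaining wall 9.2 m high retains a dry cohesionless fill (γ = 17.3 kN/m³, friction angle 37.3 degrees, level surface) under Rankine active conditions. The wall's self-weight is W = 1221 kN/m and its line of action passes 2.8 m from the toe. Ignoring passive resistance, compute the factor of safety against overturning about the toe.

6.21

K_a = tan²(45° − 37.3°/2) = 0.2453.
P_a = ½K_aγH² = 0.5×0.2453×17.3×9.2² = 179.6 kN/m, acting at H/3 = 3.067 m above the base.
Overturning moment M_o = P_a × H/3 = 179.6 × 3.067 = 550.8.
Resisting moment M_r = W × 2.8 = 1221 × 2.8 = 3419.
FS_overturning = M_r/M_o = 3419/550.8 = 6.207.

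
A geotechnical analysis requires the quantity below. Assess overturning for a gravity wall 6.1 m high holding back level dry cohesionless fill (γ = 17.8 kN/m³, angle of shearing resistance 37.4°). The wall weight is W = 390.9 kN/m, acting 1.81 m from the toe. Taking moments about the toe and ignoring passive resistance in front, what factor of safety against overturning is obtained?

4.30

K_a = tan²(45° − 37.4°/2) = 0.2443.
P_a = ½K_aγH² = 0.5×0.2443×17.8×6.1² = 80.89 kN/m, acting at H/3 = 2.033 m above the base.
Overturning moment M_o = P_a × H/3 = 80.89 × 2.033 = 164.5.
Resisting moment M_r = W × 1.81 = 390.9 × 1.81 = 707.5.
FS_overturning = M_r/M_o = 707.5/164.5 = 4.302.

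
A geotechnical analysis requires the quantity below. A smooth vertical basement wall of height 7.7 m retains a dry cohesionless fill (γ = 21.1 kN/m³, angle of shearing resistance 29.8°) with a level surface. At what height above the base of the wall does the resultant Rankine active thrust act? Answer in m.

2.57 m

K_a = 0.3360.
The pressure distribution is triangular, so the resultant acts at H/3 above the base = 7.7/3 = 2.567 m.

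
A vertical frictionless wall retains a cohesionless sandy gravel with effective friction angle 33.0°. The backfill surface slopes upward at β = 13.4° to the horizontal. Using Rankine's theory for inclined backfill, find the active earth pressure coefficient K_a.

K_a = cos β · (cos β − √(cos²β − cos²φ)) / (cos β + √(cos²β − cos²φ)).
cos β = 0.9728, cos φ = 0.8387, √(cos²β − cos²φ) = 0.4929.
K_a = 0.9728 × (0.9728 − 0.4929)/(0.9728 + 0.4929) = 0.3185.

0.319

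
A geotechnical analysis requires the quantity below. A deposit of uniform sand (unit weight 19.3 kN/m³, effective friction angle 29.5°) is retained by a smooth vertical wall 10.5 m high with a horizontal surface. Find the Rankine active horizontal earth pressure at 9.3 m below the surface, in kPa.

61.0 kPa

K_a = (1 − sin φ)/(1 + sin φ) = 0.3401.
σ_h = K_a γ z = 0.3401 × 19.3 × 9.3 = 61.04 kPa.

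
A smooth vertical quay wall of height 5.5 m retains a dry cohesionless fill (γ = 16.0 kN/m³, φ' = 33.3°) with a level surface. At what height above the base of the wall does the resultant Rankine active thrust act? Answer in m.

1.83 m

K_a = 0.2911.
The pressure distribution is triangular, so the resultant acts at H/3 above the base = 5.5/3 = 1.833 m.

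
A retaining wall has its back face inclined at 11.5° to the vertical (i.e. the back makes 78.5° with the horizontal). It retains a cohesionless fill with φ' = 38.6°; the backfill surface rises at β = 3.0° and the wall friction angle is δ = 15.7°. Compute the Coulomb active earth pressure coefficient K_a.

0.309

K_a = sin²(α+φ) / [sin²α · sin(α−δ) · (1 + √{sin(φ+δ)sin(φ−β) / (sin(α−δ)sin(α+β))})²].
With α = 78.5°, φ = 38.6°, δ = 15.7°, β = 3.0°: K_a = 0.3089.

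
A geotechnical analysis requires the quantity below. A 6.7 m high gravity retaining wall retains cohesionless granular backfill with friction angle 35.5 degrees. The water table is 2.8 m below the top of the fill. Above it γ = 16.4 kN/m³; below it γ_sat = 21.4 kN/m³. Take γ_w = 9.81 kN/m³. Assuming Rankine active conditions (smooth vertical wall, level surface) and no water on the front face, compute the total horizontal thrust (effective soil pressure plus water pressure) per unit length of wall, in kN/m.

K_a = tan²(45° − φ/2) = 0.2653.
γ' = 21.4 − 9.81 = 11.59 kN/m³. Depth below WT = 3.9 m.
σ'_h at WT = K_a γ d_w = 12.18 kPa; at base = 12.18 + K_a γ' × 3.9 = 24.17 kPa.
P₁ (0–2.8 m) = ½×12.18×2.8 = 17.05. P₂ (2.8–6.7 m) = ½(12.18+24.17)×3.9 = 70.89.
P_w = ½ γ_w h₂² = 0.5×9.81×3.9² = 74.61. Total = 17.05+70.89+74.61 = 162.5 kN/m.

163 kN/m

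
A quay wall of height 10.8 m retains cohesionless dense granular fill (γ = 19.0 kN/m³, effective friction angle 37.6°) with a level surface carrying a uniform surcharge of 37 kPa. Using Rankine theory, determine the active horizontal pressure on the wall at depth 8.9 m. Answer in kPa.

K_a = (1 − sin φ)/(1 + sin φ) = 0.2421.
σ_v = γz + q = 19.0 × 8.9 + 37 = 206.1 kPa.
σ_h = K_a σ_v = 0.2421 × 206.1 = 49.90 kPa.

49.9 kPa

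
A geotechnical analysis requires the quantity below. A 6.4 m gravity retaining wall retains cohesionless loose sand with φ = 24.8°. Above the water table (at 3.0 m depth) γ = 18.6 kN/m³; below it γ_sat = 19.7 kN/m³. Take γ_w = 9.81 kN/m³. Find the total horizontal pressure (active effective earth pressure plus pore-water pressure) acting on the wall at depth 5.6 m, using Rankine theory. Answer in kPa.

58.8 kPa

K_a = (1 − sin φ)/(1 + sin φ) = 0.4090.
γ' = 19.7 − 9.81 = 9.890 kN/m³.
Effective vertical stress at 5.6 m: σ'_v = 18.6×3.0 + 9.890×2.60 = 81.51 kPa.
σ'_h = K_a σ'_v = 0.4090 × 81.51 = 33.34 kPa; u = γ_w × 2.60 = 25.51 kPa.
Total σ_h = 33.34 + 25.51 = 58.84 kPa.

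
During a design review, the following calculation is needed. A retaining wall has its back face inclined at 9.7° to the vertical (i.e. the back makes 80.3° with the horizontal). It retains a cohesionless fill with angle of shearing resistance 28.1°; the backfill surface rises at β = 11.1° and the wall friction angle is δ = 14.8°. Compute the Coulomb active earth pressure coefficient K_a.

0.473

K_a = sin²(α+φ) / [sin²α · sin(α−δ) · (1 + √{sin(φ+δ)sin(φ−β) / (sin(α−δ)sin(α+β))})²].
With α = 80.3°, φ = 28.1°, δ = 14.8°, β = 11.1°: K_a = 0.4727.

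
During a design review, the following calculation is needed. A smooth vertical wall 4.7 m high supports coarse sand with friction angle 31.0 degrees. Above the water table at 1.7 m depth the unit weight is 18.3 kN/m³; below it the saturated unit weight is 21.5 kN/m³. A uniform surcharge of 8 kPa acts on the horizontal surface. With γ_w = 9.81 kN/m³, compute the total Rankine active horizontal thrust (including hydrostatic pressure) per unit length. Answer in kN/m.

111 kN/m

K_a = tan²(45° − φ/2) = 0.3201.
γ' = 21.5 − 9.81 = 11.69 kN/m³. h₂ = H − d_w = 3.0 m.
σ'_h: at surface K_a·q = 2.561; at WT K_a(q+γd_w) = 12.52; at base K_a(q+γd_w+γ'h₂) = 23.74 kPa.
P₁ = ½(2.561+12.52)×1.7 = 12.82; P₂ = ½(12.52+23.74)×3.0 = 54.40; P_w = ½γ_w h₂² = 44.14.
Total = 12.82+54.40+44.14 = 111.4 kN/m.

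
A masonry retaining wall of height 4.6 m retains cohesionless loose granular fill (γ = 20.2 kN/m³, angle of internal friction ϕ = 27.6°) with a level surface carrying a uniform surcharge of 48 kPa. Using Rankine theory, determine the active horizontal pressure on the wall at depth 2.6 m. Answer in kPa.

36.9 kPa

K_a = (1 − sin φ)/(1 + sin φ) = 0.3668.
σ_v = γz + q = 20.2 × 2.6 + 48 = 100.5 kPa.
σ_h = K_a σ_v = 0.3668 × 100.5 = 36.87 kPa.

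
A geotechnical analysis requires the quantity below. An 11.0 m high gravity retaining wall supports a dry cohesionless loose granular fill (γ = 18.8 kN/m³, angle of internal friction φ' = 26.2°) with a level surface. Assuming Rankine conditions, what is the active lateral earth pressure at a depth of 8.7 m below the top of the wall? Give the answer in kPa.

63.4 kPa

K_a = (1 − sin φ)/(1 + sin φ) = 0.3874.
σ_h = K_a γ z = 0.3874 × 18.8 × 8.7 = 63.37 kPa.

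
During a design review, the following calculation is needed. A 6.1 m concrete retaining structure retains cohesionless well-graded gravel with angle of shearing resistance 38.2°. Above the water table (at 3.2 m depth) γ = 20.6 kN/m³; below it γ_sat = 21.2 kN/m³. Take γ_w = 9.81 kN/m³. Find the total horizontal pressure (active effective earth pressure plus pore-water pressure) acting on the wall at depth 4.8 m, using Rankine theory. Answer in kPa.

35.5 kPa

K_a = (1 − sin φ)/(1 + sin φ) = 0.2358.
γ' = 21.2 − 9.81 = 11.39 kN/m³.
Effective vertical stress at 4.8 m: σ'_v = 20.6×3.2 + 11.39×1.60 = 84.14 kPa.
σ'_h = K_a σ'_v = 0.2358 × 84.14 = 19.84 kPa; u = γ_w × 1.60 = 15.70 kPa.
Total σ_h = 19.84 + 15.70 = 35.54 kPa.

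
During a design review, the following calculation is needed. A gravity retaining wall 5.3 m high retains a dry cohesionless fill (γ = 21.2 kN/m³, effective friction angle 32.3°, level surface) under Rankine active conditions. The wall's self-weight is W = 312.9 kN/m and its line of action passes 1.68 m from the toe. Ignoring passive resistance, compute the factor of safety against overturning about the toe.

3.29

K_a = tan²(45° − 32.3°/2) = 0.3035.
P_a = ½K_aγH² = 0.5×0.3035×21.2×5.3² = 90.36 kN/m, acting at H/3 = 1.767 m above the base.
Overturning moment M_o = P_a × H/3 = 90.36 × 1.767 = 159.6.
Resisting moment M_r = W × 1.68 = 312.9 × 1.68 = 525.7.
FS_overturning = M_r/M_o = 525.7/159.6 = 3.293.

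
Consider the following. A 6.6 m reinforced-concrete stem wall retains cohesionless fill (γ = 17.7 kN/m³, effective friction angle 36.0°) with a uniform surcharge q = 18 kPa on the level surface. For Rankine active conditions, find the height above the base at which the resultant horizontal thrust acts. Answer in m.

2.46 m

K_a = 0.2596.
Triangular part P₁ = ½K_aγH² = 100.1 at H/3 = 2.200 m; rectangular part P₂ = K_a q H = 30.84 at H/2 = 3.300 m.
ȳ = (P₁·2.200 + P₂·3.300)/(P₁+P₂) = 2.459 m.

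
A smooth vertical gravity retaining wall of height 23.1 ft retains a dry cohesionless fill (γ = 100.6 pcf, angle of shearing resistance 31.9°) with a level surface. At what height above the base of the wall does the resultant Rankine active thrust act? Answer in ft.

K_a = 0.3085.
The pressure distribution is triangular, so the resultant acts at H/3 above the base = 23.1/3 = 7.700 ft.

7.70 ft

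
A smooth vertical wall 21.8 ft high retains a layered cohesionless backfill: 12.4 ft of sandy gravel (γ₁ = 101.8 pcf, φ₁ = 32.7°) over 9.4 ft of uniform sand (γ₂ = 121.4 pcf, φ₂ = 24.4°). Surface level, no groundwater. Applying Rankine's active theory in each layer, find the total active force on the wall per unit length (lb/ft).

9490 lb/ft

K_a1 = tan²(45°−32.7°/2) = 0.2985; K_a2 = tan²(45°−24.4°/2) = 0.4153.
Layer 1: σ at base = K_a1 γ₁ h₁ = 376.8 psf; P₁ = ½×376.8×12.4 = 2336.
Layer 2: σ_v at top = γ₁h₁ = 1262; σ_h top = K_a2×1262 = 524.3; σ_h base = K_a2×(1262+121.4×9.4) = 998.2.
P₂ = ½(524.3+998.2)×9.4 = 7156. Total P_a = 2336+7156 = 9492 lb/ft.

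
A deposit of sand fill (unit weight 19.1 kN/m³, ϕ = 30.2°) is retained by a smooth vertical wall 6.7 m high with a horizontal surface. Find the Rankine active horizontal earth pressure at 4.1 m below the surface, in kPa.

K_a = (1 − sin φ)/(1 + sin φ) = 0.3307.
σ_h = K_a γ z = 0.3307 × 19.1 × 4.1 = 25.89 kPa.

25.9 kPa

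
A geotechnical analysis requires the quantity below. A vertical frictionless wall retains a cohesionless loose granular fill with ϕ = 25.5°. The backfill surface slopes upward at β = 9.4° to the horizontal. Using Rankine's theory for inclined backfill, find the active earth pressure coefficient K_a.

K_a = cos β · (cos β − √(cos²β − cos²φ)) / (cos β + √(cos²β − cos²φ)).
cos β = 0.9866, cos φ = 0.9026, √(cos²β − cos²φ) = 0.3983.
K_a = 0.9866 × (0.9866 − 0.3983)/(0.9866 + 0.3983) = 0.4191.

0.419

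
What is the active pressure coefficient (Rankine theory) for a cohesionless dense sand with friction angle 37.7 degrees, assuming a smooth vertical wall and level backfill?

0.241

K_a = (1 − sin φ)/(1 + sin φ) = (1 − sin 37.7°)/(1 + sin 37.7°) = 0.2411.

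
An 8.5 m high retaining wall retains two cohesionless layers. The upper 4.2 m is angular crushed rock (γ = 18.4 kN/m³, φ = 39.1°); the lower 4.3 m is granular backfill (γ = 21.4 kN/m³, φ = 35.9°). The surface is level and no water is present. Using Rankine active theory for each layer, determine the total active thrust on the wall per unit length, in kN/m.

K_a1 = tan²(45°−39.1°/2) = 0.2265; K_a2 = tan²(45°−35.9°/2) = 0.2607.
Layer 1: σ at base = K_a1 γ₁ h₁ = 17.50 kPa; P₁ = ½×17.50×4.2 = 36.76.
Layer 2: σ_v at top = γ₁h₁ = 77.28; σ_h top = K_a2×77.28 = 20.15; σ_h base = K_a2×(77.28+21.4×4.3) = 44.14.
P₂ = ½(20.15+44.14)×4.3 = 138.2. Total P_a = 36.76+138.2 = 175.0 kN/m.

175 kN/m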